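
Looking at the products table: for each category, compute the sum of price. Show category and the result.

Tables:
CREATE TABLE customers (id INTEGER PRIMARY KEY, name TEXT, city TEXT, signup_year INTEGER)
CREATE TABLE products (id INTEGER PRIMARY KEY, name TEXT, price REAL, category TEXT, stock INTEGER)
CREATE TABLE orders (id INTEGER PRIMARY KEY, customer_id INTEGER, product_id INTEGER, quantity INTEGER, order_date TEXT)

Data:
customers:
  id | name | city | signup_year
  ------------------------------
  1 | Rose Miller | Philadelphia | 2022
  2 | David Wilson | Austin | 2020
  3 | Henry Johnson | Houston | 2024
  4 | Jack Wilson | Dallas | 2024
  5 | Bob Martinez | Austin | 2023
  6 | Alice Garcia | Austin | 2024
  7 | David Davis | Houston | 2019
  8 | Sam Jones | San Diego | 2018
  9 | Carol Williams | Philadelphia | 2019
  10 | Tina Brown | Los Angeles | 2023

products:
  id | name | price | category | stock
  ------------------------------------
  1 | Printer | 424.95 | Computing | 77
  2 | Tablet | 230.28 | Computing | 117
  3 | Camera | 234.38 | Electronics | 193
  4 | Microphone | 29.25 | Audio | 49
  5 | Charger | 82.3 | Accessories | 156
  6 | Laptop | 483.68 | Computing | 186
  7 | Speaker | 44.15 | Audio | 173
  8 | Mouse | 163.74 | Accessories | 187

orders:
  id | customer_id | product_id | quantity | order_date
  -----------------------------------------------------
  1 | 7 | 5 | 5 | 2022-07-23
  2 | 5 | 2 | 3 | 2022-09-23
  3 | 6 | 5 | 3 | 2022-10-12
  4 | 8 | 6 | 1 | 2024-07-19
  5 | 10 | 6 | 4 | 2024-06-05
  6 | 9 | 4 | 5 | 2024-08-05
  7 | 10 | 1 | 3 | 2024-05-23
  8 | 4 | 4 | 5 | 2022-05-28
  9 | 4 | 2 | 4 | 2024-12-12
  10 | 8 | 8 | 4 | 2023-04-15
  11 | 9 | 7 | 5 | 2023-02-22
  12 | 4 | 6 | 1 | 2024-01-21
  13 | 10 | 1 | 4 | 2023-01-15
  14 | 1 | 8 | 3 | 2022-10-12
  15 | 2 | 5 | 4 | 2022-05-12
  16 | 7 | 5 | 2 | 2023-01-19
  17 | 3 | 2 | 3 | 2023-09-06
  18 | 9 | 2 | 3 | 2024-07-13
SELECT category, SUM(price) AS sum_price FROM products GROUP BY category

Execution result:
category | sum_price
Accessories | 246.04
Audio | 73.40
Computing | 1138.91
Electronics | 234.38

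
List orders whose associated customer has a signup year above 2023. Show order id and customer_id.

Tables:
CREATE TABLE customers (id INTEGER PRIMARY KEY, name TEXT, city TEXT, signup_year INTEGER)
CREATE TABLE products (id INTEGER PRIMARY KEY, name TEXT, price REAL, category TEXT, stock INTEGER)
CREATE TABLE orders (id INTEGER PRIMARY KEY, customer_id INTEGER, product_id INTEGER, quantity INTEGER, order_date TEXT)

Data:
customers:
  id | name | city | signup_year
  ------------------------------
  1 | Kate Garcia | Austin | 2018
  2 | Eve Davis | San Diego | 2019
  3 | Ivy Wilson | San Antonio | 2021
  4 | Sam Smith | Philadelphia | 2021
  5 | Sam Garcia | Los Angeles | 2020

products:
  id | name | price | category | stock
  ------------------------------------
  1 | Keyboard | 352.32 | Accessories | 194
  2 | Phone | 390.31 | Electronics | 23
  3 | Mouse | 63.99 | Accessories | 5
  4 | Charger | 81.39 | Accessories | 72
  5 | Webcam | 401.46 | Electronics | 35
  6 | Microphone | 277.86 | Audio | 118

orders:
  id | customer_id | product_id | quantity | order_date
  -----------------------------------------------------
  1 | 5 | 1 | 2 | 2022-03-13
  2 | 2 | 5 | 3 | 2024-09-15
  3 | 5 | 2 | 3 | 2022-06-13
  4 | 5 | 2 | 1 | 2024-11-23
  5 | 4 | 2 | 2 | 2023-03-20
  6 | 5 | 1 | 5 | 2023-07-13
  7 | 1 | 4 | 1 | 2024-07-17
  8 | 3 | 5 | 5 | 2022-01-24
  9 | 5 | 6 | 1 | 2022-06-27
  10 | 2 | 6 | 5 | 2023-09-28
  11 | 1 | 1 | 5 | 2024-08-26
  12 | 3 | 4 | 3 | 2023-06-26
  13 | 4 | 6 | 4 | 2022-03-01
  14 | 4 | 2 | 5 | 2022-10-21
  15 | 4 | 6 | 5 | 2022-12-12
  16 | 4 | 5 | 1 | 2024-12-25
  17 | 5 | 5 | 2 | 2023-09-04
SELECT id, customer_id FROM orders WHERE customer_id IN (SELECT id FROM customers WHERE signup_year > 2023)

Execution result:
(no rows)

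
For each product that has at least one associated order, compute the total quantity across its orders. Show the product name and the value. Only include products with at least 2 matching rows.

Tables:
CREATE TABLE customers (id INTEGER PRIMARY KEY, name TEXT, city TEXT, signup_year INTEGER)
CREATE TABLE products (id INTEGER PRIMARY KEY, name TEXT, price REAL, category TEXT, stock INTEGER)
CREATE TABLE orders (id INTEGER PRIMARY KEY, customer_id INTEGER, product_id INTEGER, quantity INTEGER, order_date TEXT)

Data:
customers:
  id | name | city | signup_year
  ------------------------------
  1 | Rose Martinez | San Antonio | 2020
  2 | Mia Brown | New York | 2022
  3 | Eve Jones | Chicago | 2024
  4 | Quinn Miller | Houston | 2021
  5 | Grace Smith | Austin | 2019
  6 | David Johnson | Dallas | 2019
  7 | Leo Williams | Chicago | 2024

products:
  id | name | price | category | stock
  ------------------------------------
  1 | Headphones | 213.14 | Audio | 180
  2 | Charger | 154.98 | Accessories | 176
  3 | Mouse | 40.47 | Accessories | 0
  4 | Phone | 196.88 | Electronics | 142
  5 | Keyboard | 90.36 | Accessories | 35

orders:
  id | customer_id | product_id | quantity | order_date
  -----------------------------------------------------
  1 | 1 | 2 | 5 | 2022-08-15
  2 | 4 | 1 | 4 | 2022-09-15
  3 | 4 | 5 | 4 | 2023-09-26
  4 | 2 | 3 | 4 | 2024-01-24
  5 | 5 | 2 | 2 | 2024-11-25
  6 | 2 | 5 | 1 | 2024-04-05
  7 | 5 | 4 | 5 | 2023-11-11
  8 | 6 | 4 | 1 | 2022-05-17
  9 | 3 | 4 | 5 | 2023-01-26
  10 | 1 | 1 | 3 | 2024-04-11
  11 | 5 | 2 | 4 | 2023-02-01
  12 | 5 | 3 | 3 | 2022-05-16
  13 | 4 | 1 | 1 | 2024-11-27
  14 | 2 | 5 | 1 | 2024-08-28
SELECT p.name, SUM(c.quantity) AS sum_quantity FROM orders c JOIN products p ON c.product_id = p.id GROUP BY p.id, p.name HAVING COUNT(*) >= 2

Execution result:
name | sum_quantity
Headphones | 8
Charger | 11
Mouse | 7
Phone | 11
Keyboard | 6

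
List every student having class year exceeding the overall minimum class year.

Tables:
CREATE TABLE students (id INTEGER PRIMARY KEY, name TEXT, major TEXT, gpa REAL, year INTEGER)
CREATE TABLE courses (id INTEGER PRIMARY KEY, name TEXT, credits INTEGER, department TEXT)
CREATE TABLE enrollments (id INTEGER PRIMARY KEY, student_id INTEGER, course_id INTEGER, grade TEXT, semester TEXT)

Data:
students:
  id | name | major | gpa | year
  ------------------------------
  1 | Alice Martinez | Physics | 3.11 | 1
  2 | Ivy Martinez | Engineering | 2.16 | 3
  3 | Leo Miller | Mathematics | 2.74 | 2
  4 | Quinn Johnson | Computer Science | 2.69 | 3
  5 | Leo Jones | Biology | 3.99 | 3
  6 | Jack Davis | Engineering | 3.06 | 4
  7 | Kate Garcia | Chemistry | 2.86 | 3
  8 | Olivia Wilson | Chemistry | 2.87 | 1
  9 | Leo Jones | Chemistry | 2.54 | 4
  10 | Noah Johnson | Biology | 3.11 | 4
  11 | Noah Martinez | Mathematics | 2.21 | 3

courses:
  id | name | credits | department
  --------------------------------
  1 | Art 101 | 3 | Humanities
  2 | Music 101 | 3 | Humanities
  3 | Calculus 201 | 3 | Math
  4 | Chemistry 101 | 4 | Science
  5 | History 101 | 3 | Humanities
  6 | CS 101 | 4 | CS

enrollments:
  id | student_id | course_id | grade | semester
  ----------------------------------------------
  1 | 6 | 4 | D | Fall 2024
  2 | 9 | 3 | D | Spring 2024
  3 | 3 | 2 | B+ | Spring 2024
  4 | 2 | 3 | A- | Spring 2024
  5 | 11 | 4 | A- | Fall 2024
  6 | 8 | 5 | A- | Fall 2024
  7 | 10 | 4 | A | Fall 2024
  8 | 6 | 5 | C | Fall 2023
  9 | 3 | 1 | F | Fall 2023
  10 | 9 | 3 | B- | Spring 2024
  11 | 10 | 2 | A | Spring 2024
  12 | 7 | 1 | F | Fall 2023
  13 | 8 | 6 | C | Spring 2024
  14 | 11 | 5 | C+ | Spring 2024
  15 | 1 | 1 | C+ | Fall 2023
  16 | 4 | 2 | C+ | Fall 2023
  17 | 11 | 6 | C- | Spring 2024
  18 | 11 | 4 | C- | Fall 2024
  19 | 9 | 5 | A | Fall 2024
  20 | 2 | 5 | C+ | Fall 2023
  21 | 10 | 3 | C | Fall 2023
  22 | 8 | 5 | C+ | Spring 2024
SELECT name, year FROM students WHERE year > (SELECT MIN(year) FROM students)

Execution result:
name | year
Ivy Martinez | 3
Leo Miller | 2
Quinn Johnson | 3
Leo Jones | 3
Jack Davis | 4
Kate Garcia | 3
Leo Jones | 4
Noah Johnson | 4
Noah Martinez | 3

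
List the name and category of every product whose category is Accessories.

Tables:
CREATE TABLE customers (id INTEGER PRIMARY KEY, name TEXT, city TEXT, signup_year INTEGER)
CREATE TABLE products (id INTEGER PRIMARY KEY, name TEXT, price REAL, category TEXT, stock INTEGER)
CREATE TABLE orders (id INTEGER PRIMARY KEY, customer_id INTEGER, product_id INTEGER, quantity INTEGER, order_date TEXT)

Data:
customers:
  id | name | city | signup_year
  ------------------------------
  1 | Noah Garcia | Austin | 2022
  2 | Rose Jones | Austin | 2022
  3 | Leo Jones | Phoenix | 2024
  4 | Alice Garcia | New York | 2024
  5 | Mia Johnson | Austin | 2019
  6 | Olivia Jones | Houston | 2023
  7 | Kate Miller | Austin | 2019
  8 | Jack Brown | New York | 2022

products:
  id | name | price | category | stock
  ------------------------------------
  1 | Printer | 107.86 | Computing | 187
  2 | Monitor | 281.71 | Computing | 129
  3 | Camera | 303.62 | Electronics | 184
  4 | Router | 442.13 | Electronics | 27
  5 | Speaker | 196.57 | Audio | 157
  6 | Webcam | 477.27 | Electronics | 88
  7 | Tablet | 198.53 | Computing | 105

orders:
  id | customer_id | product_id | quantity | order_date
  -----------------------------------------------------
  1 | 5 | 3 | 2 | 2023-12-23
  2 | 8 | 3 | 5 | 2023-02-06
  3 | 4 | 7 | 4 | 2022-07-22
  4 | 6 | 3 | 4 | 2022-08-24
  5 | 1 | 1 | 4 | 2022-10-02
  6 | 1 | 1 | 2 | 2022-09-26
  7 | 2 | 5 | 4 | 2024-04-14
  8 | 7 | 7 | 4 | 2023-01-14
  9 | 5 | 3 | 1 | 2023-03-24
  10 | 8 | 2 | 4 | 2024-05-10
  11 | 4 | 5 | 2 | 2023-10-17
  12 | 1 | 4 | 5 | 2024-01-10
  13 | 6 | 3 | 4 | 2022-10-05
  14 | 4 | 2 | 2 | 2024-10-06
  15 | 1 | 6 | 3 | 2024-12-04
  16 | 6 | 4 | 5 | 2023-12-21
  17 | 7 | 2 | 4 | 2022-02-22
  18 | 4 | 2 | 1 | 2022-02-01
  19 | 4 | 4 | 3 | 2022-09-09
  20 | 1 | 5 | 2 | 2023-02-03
SELECT name, category FROM products WHERE category = 'Accessories'

Execution result:
(no rows)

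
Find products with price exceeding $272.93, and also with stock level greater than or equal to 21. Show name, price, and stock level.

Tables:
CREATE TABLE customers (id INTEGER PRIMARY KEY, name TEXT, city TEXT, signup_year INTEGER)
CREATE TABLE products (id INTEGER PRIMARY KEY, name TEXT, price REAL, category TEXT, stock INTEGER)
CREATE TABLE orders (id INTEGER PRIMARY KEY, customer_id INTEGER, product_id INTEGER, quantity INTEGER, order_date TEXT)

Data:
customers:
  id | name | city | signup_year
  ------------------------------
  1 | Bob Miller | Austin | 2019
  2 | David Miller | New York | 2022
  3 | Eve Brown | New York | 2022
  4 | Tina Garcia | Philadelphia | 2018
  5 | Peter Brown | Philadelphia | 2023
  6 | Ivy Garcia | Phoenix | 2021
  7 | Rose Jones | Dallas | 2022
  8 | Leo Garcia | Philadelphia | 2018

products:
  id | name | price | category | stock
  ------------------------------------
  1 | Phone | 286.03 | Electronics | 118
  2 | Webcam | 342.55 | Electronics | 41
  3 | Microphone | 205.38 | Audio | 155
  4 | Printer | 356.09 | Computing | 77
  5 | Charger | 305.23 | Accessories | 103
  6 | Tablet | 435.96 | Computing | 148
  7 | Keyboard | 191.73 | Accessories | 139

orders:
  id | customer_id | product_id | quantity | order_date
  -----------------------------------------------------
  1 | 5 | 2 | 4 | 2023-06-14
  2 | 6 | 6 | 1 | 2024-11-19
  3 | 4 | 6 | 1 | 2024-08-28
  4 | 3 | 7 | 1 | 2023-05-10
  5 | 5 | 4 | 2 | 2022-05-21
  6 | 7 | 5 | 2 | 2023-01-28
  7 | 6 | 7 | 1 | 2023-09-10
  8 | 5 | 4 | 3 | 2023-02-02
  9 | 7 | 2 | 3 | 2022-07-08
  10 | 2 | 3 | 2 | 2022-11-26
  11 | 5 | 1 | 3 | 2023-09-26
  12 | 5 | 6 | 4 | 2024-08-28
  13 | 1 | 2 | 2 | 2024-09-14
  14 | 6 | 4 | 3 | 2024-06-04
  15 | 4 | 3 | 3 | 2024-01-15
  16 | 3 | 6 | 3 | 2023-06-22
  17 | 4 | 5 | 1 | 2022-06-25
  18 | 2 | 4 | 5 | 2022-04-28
SELECT name, price, stock FROM products WHERE price > 272.93 AND stock >= 21

Execution result:
name | price | stock
Phone | 286.03 | 118
Webcam | 342.55 | 41
Printer | 356.09 | 77
Charger | 305.23 | 103
Tablet | 435.96 | 148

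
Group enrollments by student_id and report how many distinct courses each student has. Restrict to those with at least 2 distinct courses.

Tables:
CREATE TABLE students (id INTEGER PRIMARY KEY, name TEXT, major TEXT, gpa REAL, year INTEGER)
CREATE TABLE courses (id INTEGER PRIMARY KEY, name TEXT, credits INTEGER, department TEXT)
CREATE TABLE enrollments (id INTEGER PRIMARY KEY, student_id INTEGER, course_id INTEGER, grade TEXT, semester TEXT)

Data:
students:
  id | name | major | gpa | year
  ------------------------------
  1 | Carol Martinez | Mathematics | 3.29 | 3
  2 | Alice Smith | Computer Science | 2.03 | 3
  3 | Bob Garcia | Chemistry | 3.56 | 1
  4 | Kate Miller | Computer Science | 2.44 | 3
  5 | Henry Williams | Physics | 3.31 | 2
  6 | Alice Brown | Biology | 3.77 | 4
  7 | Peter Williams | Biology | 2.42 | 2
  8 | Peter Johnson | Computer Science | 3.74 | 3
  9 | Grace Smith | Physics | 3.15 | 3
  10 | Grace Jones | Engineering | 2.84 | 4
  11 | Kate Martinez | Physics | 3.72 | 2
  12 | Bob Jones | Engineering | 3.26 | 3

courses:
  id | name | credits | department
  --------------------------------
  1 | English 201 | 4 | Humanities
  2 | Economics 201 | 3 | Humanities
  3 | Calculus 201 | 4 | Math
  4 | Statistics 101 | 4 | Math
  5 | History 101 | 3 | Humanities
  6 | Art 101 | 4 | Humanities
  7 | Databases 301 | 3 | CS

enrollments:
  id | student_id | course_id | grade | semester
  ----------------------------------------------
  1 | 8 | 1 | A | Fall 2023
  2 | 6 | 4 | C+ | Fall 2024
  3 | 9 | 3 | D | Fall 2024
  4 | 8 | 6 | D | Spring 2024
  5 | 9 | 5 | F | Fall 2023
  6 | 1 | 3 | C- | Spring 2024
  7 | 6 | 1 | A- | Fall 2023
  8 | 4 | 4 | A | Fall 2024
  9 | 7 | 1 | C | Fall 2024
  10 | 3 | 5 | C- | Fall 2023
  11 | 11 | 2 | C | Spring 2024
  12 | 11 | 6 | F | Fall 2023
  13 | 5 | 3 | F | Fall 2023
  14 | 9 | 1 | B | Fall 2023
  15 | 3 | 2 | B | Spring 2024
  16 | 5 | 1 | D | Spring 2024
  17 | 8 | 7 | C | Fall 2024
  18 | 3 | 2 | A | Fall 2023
SELECT student_id, COUNT(DISTINCT course_id) AS distinct_course_count FROM enrollments GROUP BY student_id HAVING COUNT(DISTINCT course_id) >= 2

Execution result:
student_id | distinct_course_count
3 | 2
5 | 2
6 | 2
8 | 3
9 | 3
11 | 2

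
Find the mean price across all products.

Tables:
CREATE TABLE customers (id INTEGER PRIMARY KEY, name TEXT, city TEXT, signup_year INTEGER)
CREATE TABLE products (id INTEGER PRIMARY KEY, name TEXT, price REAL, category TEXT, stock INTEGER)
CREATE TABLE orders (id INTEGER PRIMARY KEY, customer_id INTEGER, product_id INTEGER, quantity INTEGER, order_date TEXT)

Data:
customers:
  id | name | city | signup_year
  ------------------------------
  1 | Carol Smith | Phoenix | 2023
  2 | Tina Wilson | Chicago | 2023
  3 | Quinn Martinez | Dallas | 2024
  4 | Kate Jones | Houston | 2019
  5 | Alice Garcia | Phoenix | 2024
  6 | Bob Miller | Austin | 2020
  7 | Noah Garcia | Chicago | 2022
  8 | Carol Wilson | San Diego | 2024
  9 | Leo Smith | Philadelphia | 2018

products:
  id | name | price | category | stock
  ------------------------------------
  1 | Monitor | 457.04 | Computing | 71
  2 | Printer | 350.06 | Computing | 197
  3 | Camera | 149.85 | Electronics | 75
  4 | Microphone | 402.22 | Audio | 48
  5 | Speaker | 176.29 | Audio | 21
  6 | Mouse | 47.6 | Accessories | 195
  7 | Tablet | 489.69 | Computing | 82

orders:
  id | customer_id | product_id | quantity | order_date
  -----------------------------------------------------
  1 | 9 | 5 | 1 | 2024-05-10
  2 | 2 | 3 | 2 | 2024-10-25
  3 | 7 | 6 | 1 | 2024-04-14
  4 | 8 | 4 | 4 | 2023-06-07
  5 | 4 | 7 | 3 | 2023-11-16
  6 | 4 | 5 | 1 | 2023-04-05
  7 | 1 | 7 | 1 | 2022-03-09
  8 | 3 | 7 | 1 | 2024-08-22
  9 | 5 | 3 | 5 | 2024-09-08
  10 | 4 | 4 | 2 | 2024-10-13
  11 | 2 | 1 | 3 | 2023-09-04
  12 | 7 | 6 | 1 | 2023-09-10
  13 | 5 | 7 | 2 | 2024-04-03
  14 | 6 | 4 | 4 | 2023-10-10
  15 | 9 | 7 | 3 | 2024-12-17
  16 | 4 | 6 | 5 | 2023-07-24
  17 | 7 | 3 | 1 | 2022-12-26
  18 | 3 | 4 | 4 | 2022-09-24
SELECT AVG(price) FROM products

Execution result:
296.11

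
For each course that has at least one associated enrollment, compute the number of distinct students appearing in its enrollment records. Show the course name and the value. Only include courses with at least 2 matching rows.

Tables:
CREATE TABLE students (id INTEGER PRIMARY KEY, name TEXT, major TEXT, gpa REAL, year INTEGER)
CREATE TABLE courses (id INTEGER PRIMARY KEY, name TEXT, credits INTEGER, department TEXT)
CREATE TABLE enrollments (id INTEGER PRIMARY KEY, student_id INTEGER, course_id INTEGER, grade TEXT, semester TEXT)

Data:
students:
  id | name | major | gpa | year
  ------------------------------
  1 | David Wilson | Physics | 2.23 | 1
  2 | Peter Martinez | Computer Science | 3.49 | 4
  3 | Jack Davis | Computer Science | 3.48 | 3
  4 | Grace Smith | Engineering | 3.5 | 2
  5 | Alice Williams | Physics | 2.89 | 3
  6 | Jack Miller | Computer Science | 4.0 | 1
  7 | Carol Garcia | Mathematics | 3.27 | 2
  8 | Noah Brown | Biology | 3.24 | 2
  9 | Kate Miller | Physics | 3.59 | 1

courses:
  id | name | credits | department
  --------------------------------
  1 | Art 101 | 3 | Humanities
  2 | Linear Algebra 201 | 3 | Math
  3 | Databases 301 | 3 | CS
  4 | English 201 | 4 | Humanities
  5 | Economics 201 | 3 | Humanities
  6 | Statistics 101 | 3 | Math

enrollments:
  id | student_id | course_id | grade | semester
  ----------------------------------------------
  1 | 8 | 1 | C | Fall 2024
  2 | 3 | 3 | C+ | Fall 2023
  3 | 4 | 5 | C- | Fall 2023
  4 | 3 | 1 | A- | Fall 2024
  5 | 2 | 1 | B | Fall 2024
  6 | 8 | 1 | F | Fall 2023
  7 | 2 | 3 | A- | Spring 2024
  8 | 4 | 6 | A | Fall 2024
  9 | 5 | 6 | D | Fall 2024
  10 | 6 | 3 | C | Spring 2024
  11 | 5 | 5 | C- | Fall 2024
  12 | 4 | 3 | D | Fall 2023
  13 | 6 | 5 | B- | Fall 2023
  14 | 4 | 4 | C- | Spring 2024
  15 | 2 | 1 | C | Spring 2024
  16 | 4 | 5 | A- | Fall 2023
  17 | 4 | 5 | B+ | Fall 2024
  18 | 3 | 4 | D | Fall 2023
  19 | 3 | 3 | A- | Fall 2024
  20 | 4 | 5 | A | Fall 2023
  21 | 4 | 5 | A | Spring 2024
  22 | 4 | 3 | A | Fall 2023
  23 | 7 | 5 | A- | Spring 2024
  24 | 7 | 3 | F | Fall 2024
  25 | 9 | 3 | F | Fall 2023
SELECT p.name, COUNT(DISTINCT c.student_id) AS distinct_student_count FROM enrollments c JOIN courses p ON c.course_id = p.id GROUP BY p.id, p.name HAVING COUNT(*) >= 2

Execution result:
name | distinct_student_count
Art 101 | 3
Databases 301 | 6
English 201 | 2
Economics 201 | 4
Statistics 101 | 2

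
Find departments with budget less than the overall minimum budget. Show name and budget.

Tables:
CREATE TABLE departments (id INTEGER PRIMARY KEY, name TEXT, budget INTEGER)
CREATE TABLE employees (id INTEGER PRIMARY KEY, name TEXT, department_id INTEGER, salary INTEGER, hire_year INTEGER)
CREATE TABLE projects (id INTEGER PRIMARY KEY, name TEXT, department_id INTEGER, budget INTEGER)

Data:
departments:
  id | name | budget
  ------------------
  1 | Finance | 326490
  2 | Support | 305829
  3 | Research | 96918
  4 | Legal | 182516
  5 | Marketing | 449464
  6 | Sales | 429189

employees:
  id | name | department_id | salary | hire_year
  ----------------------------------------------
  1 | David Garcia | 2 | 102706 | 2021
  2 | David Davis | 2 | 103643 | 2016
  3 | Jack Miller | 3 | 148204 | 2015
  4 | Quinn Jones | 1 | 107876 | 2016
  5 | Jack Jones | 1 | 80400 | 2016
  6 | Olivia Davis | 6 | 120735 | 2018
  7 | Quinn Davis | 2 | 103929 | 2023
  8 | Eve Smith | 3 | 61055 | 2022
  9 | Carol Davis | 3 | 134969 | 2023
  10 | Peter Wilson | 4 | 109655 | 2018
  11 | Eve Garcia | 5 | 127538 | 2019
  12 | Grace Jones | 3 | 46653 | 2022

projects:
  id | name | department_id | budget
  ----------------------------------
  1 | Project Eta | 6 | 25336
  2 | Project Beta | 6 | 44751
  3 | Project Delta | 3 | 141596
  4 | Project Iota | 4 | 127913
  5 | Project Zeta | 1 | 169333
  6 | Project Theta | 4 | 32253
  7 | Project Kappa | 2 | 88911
SELECT name, budget FROM departments WHERE budget < (SELECT MIN(budget) FROM departments)

Execution result:
(no rows)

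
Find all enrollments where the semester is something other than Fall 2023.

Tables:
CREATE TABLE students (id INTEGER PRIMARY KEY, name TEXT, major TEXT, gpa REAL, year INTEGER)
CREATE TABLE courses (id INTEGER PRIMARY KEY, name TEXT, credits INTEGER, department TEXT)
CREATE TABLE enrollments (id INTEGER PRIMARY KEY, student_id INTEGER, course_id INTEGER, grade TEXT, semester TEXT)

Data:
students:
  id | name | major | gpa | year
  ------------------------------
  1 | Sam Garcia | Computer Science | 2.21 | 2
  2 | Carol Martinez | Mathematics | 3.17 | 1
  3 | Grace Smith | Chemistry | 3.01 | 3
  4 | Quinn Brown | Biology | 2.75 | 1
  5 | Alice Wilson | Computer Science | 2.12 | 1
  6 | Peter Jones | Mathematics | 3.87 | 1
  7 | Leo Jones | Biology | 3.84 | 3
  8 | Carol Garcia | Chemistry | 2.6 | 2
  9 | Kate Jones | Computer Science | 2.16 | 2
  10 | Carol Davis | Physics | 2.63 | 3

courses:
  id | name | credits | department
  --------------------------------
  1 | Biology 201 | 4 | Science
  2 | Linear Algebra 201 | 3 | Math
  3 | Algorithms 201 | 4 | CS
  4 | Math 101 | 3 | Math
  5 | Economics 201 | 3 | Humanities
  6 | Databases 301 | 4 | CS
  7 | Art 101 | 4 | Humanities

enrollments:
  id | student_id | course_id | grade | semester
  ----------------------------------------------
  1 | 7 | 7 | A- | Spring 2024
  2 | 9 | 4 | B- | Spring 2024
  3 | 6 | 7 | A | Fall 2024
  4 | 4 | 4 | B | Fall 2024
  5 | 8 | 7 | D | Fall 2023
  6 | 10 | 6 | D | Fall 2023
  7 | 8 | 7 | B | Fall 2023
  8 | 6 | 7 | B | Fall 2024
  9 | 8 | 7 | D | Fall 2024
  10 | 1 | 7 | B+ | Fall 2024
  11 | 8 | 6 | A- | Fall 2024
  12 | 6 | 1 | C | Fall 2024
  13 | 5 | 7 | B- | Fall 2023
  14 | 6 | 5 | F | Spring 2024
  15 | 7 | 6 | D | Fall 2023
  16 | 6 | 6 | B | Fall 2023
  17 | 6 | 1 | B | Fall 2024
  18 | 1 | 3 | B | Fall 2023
SELECT id, semester FROM enrollments WHERE semester <> 'Fall 2023'

Execution result:
id | semester
1 | Spring 2024
2 | Spring 2024
3 | Fall 2024
4 | Fall 2024
8 | Fall 2024
9 | Fall 2024
10 | Fall 2024
11 | Fall 2024
12 | Fall 2024
14 | Spring 2024
17 | Fall 2024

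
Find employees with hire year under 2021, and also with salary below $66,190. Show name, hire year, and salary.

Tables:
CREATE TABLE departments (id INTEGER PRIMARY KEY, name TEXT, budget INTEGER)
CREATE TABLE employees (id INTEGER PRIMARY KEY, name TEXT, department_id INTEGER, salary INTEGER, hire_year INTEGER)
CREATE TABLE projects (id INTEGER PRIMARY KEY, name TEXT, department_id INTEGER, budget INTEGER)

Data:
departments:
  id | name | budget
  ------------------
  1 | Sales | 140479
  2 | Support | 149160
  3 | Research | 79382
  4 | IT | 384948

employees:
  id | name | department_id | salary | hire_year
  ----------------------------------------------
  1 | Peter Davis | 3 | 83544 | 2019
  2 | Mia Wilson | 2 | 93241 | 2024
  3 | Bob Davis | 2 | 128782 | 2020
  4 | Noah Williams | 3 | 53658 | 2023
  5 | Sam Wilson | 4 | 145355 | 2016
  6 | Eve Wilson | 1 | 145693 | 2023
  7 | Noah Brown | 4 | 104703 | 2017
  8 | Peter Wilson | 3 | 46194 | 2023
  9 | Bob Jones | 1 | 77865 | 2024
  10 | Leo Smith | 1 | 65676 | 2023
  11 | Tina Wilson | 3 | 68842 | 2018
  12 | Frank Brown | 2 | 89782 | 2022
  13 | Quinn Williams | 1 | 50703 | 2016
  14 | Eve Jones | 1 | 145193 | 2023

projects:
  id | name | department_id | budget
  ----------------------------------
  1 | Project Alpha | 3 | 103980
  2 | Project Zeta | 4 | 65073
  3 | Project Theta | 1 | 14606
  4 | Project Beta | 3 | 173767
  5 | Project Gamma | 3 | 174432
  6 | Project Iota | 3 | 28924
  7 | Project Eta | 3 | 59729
SELECT name, hire_year, salary FROM employees WHERE hire_year < 2021 AND salary < 66190

Execution result:
name | hire_year | salary
Quinn Williams | 2016 | 50703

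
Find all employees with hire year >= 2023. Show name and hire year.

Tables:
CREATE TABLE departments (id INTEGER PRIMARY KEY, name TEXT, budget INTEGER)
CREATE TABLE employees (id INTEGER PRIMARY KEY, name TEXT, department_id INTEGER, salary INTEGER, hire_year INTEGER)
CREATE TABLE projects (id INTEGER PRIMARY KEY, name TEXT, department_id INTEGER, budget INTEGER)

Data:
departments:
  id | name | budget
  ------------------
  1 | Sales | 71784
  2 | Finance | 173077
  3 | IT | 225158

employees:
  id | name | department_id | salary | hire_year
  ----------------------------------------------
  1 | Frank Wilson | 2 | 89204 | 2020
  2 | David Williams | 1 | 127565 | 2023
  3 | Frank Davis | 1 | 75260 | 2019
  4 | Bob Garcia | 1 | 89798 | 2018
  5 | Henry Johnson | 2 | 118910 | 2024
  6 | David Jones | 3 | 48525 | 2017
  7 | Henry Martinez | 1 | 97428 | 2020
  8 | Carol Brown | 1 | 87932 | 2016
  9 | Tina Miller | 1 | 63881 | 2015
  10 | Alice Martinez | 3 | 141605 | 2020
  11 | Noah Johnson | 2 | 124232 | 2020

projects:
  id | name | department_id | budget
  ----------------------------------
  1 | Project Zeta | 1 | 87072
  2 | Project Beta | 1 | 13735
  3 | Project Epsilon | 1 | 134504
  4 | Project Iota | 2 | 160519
SELECT name, hire_year FROM employees WHERE hire_year >= 2023

Execution result:
name | hire_year
David Williams | 2023
Henry Johnson | 2024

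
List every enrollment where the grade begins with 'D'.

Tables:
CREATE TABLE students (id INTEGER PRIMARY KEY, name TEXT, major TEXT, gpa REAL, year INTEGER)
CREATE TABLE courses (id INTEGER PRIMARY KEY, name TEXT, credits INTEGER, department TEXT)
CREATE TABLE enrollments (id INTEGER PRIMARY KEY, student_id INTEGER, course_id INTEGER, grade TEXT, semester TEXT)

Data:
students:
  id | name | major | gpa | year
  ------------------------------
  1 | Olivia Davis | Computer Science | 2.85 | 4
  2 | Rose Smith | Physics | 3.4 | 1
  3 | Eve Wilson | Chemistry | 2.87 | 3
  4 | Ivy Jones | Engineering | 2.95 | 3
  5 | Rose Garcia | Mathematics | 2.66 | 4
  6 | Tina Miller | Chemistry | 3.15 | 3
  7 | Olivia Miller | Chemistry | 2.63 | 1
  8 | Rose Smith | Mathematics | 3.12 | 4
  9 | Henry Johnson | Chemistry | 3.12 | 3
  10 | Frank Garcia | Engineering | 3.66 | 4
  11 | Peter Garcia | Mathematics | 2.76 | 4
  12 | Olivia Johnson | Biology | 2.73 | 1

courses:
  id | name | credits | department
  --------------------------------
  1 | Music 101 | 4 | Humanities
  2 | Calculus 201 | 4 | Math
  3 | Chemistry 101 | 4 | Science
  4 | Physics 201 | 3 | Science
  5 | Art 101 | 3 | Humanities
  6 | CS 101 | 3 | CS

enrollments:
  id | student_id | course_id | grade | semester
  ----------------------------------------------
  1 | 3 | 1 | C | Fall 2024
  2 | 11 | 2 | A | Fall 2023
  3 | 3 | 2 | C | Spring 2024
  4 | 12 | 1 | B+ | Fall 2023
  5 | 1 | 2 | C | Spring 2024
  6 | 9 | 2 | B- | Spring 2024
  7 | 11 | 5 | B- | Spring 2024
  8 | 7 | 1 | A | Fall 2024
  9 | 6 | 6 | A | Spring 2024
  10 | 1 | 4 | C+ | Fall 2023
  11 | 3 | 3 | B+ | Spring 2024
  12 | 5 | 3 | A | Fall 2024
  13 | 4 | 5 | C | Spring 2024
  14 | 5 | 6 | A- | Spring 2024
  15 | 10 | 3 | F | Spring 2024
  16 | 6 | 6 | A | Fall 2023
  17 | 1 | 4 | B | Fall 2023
SELECT id, grade FROM enrollments WHERE grade LIKE 'D%'

Execution result:
(no rows)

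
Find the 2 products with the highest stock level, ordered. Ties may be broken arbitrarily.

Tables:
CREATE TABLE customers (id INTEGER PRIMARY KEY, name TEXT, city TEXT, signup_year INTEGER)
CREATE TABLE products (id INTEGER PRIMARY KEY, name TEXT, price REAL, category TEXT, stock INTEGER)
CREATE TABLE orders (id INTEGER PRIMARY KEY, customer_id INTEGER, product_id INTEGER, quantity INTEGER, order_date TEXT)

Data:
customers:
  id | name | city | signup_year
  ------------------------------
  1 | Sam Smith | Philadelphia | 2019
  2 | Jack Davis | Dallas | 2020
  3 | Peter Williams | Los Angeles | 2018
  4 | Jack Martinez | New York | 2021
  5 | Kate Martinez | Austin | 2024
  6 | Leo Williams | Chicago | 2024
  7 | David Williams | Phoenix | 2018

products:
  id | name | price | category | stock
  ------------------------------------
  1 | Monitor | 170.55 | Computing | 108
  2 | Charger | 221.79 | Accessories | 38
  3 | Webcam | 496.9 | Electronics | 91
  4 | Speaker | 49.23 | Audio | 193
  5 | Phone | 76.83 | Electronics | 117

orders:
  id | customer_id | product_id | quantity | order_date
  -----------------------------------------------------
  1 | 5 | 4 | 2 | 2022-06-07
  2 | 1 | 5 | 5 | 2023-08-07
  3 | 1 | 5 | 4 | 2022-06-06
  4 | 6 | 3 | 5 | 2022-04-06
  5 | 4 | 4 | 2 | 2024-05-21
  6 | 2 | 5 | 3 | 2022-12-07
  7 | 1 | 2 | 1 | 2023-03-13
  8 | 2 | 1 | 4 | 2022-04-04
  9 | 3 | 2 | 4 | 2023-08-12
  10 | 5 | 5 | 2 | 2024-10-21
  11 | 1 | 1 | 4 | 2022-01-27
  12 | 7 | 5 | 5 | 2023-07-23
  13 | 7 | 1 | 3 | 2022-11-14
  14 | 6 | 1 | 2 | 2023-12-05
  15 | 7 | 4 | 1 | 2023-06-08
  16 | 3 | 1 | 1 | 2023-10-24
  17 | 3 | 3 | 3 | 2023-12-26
SELECT name, stock FROM products ORDER BY stock DESC LIMIT 2

Execution result:
name | stock
Speaker | 193
Phone | 117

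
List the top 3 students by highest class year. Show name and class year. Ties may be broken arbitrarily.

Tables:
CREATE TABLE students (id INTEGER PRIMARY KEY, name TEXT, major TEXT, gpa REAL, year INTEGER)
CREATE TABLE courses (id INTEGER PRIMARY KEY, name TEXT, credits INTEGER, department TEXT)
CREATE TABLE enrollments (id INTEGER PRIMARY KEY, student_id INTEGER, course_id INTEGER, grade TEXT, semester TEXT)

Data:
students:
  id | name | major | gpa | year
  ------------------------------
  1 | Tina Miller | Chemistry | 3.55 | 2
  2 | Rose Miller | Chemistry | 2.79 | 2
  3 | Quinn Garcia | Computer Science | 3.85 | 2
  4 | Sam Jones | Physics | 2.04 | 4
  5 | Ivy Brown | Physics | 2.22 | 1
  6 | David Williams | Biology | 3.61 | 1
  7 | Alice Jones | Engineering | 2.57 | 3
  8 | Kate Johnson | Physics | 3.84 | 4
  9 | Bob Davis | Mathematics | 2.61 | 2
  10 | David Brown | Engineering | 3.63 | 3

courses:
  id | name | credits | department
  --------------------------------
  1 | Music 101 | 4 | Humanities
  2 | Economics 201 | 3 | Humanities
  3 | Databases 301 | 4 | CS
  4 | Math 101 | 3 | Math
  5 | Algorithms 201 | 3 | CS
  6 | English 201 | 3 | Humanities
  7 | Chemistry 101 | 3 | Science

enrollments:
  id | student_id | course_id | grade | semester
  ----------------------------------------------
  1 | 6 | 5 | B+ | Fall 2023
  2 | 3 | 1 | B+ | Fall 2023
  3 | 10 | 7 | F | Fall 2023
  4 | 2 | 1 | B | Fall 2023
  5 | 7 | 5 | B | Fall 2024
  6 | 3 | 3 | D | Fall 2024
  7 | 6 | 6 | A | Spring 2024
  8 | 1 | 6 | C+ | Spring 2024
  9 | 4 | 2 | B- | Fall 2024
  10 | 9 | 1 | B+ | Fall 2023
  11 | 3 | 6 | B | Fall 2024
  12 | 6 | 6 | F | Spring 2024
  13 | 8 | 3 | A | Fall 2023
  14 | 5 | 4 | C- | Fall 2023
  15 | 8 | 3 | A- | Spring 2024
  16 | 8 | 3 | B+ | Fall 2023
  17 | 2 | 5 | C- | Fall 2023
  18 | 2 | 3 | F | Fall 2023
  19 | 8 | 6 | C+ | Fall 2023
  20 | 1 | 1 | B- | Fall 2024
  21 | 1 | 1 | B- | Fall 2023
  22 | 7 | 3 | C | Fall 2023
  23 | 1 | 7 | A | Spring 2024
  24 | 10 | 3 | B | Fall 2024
SELECT name, year FROM students ORDER BY year DESC LIMIT 3

Execution result:
name | year
Sam Jones | 4
Kate Johnson | 4
Alice Jones | 3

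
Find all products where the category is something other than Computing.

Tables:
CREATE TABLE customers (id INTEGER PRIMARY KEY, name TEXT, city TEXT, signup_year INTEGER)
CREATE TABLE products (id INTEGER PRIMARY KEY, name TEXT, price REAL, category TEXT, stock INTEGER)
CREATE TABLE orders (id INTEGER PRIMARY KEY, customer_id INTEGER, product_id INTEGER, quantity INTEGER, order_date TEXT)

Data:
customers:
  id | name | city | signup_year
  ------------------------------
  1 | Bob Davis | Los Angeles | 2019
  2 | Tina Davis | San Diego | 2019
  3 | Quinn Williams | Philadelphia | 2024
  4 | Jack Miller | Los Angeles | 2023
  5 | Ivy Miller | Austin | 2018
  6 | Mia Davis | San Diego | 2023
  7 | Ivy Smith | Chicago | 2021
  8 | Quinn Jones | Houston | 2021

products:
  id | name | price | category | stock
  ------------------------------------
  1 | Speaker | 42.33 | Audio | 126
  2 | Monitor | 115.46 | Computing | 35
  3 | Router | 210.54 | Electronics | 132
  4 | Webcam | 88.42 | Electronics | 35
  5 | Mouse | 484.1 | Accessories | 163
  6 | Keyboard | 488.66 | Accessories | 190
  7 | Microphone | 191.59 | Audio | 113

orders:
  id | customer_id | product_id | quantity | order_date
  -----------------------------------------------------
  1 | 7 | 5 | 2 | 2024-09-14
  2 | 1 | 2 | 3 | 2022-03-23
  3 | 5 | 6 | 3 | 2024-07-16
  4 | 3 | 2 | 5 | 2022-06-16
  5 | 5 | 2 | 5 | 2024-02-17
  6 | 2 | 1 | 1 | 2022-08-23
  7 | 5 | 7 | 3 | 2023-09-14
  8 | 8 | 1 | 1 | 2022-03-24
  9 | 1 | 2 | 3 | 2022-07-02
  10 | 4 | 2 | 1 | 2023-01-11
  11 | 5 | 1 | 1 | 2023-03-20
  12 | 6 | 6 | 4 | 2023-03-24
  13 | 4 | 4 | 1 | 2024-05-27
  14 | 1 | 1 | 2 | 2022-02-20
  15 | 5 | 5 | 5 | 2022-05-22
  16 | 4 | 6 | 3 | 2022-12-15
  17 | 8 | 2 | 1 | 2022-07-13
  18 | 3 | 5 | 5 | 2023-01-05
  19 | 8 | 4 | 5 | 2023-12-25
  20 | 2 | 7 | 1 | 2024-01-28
SELECT name, category FROM products WHERE category <> 'Computing'

Execution result:
name | category
Speaker | Audio
Router | Electronics
Webcam | Electronics
Mouse | Accessories
Keyboard | Accessories
Microphone | Audio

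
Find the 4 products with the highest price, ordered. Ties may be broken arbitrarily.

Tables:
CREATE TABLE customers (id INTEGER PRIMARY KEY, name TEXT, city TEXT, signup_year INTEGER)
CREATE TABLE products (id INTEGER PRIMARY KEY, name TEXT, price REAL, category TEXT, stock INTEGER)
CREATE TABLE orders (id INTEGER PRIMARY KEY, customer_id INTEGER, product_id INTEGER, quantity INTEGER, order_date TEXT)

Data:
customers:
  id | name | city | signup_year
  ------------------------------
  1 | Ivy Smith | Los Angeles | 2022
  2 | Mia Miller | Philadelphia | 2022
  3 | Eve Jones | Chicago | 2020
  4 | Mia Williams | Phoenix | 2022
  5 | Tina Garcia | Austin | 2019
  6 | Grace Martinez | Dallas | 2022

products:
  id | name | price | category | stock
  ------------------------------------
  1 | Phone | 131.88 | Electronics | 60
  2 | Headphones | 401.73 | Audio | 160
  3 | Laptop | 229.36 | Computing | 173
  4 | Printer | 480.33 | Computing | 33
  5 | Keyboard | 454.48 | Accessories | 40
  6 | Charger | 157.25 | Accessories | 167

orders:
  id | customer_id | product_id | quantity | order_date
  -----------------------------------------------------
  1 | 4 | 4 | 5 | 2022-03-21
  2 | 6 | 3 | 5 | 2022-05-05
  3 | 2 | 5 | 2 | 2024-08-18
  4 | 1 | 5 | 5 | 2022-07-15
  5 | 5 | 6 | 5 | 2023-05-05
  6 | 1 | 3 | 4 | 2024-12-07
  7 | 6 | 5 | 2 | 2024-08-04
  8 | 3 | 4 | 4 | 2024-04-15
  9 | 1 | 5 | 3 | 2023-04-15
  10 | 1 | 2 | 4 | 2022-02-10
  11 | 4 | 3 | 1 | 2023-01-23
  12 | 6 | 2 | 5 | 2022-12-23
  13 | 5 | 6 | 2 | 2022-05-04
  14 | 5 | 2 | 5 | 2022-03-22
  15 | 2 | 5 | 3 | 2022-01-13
SELECT name, price FROM products ORDER BY price DESC LIMIT 4

Execution result:
name | price
Printer | 480.33
Keyboard | 454.48
Headphones | 401.73
Laptop | 229.36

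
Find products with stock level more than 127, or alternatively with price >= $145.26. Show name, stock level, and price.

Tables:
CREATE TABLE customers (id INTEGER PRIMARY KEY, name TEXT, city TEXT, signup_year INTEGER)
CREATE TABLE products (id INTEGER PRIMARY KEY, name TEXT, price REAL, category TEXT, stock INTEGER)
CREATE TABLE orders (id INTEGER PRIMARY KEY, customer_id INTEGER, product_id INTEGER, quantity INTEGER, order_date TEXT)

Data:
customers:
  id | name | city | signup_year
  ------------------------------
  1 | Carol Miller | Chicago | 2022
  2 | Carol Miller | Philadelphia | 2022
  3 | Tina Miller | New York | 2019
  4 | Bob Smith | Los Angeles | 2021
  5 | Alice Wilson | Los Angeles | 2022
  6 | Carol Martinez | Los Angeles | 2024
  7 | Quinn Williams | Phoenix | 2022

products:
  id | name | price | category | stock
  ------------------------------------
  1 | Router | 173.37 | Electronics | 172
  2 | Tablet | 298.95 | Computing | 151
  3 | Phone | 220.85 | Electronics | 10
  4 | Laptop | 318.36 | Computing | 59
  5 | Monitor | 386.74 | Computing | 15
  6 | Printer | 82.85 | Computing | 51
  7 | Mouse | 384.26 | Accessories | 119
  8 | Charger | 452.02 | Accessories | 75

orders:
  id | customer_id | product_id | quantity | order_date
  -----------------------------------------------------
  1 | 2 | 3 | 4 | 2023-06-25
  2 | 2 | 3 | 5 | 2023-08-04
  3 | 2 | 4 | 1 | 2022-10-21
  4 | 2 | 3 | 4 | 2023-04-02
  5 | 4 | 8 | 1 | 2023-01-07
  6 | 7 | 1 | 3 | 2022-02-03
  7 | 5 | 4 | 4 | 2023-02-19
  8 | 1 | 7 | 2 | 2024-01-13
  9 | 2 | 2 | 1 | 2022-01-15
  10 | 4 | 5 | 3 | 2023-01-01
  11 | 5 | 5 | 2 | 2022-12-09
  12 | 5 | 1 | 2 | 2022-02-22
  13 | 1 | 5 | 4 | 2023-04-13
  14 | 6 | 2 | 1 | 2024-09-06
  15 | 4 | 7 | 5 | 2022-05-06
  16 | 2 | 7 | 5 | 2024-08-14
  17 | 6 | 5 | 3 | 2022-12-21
SELECT name, stock, price FROM products WHERE stock > 127 OR price >= 145.26

Execution result:
name | stock | price
Router | 172 | 173.37
Tablet | 151 | 298.95
Phone | 10 | 220.85
Laptop | 59 | 318.36
Monitor | 15 | 386.74
Mouse | 119 | 384.26
Charger | 75 | 452.02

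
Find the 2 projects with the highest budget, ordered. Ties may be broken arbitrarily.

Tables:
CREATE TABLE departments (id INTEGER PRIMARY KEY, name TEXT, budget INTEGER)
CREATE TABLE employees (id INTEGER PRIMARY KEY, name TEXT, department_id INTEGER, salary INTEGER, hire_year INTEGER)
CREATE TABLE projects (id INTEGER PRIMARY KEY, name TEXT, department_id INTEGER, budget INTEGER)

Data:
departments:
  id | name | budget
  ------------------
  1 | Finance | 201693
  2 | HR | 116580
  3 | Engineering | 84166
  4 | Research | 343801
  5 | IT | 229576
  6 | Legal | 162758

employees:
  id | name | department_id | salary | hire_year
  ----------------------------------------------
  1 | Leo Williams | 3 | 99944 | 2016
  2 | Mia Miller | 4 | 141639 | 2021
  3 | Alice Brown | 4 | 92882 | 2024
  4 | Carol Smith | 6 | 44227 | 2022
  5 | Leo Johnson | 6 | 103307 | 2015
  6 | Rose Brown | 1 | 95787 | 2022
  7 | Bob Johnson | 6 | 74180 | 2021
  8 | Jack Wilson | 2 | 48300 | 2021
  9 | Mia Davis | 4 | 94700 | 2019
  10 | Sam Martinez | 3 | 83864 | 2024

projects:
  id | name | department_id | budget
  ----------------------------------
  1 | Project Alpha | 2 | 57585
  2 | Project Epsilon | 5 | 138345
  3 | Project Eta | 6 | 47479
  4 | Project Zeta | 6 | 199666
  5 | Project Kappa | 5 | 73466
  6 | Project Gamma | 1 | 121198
SELECT name, budget FROM projects ORDER BY budget DESC LIMIT 2

Execution result:
name | budget
Project Zeta | 199666
Project Epsilon | 138345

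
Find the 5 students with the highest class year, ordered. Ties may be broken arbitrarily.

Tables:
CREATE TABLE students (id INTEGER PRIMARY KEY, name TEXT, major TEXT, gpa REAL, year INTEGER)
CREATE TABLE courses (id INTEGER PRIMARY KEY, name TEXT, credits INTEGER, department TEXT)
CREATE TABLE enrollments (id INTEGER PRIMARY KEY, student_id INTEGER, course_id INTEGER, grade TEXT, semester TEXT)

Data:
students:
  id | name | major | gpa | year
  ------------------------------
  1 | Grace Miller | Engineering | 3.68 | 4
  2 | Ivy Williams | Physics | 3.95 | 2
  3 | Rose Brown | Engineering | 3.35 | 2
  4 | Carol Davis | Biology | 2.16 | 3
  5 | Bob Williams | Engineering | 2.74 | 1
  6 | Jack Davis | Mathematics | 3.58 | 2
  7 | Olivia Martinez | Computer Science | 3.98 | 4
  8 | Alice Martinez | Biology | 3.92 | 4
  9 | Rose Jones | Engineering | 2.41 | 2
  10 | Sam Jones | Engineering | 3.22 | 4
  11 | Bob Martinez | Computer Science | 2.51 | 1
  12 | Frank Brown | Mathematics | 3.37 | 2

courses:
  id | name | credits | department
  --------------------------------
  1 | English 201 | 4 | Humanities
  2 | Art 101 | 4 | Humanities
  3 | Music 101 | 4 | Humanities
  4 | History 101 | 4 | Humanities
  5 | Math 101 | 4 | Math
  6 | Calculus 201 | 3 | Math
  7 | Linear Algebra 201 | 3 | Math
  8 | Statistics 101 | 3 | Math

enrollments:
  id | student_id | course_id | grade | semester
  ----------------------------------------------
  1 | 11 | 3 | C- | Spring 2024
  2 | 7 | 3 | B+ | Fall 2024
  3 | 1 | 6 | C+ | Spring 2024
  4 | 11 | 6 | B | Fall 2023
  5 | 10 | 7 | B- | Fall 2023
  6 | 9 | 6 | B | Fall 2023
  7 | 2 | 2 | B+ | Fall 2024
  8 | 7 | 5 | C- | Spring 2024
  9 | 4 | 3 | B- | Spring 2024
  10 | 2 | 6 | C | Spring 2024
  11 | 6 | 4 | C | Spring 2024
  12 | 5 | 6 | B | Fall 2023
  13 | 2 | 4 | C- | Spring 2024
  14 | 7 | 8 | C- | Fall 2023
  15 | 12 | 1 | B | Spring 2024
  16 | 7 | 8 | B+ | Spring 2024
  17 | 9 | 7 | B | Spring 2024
SELECT name, year FROM students ORDER BY year DESC LIMIT 5

Execution result:
name | year
Grace Miller | 4
Olivia Martinez | 4
Alice Martinez | 4
Sam Jones | 4
Carol Davis | 3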